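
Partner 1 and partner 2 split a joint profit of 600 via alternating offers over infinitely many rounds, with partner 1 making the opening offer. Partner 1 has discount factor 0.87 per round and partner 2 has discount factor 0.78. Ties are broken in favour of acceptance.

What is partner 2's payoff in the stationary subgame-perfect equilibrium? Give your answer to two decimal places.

189.30

Let x be partner 1's share when partner 1 proposes and y be partner 2's share when partner 2 proposes.
Partner 2 accepts iff offered ≥ 0.78·y, so x = 600 − 0.78y. Symmetrically y = 600 − 0.87x.
Substituting: x = 600 − 0.78(600 − 0.87x), giving x(1 − 0.87·0.78) = 600(1 − 0.78).
So x = 600 × 0.22 / 0.3214 ≈ 410.7032, and partner 2 receives 600 − x ≈ 189.2968.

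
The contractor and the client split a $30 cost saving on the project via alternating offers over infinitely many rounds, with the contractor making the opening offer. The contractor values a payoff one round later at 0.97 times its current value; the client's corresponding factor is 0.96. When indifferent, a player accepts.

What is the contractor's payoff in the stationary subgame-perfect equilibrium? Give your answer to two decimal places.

17.44

In a stationary SPE each proposer offers the other exactly their discounted continuation value.
If the contractor keeps x when proposing and the client keeps y when proposing, then x = 30 − 0.96y and y = 30 − 0.97x.
Solving: x = 30(1 − 0.96) / (1 − 0.97·0.96) = 1.2 / 0.0688 ≈ 17.4419.
The client gets 30 − 17.4419 ≈ 12.5581.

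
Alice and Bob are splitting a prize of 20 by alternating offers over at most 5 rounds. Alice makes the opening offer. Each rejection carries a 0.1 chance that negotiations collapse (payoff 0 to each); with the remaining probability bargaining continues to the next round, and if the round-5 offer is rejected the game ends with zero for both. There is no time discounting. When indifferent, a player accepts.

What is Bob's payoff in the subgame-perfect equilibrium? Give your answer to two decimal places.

3.26

By backward induction:
Round 5 (Alice proposes): rejection yields 0 for Bob; Alice offers 0 and keeps 20.
Round 4 (Bob proposes): rejecting gives Alice an expected 0.9 × 20 = 18. Bob offers 18 and keeps 20 − 18 = 2.
Round 3 (Alice proposes): rejecting gives Bob an expected 0.9 × 2 = 1.8. Alice offers 1.8 and keeps 20 − 1.8 = 18.2.
Round 2 (Bob proposes): rejecting gives Alice an expected 0.9 × 18.2 = 16.38. Bob offers 16.38 and keeps 20 − 16.38 = 3.62.
Round 1 (Alice proposes): rejecting gives Bob an expected 0.9 × 3.62 = 3.258. Alice offers 3.258 and keeps 20 − 3.258 = 16.742.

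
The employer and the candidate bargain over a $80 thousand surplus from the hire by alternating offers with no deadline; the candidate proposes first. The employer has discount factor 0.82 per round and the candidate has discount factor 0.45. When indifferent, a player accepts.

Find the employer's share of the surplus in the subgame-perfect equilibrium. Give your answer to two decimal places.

Let x be the candidate's share when the candidate proposes and y be the employer's share when the employer proposes.
The employer accepts iff offered ≥ 0.82·y, so x = 80 − 0.82y. Symmetrically y = 80 − 0.45x.
Substituting: x = 80 − 0.82(80 − 0.45x), giving x(1 − 0.45·0.82) = 80(1 − 0.82).
So x = 80 × 0.18 / 0.631 ≈ 22.8209, and the employer receives 80 − x ≈ 57.1791.

57.18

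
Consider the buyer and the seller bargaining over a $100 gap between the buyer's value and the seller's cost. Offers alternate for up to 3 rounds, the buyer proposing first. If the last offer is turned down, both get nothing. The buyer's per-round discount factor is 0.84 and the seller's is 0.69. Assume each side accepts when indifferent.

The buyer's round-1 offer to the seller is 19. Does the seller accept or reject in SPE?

Work out the seller's continuation value if the offer is rejected.
Round 3 (the buyer proposes): the seller will accept anything ≥ 0, so the buyer offers 0 and keeps 100.
Round 2 (the seller proposes): the buyer can get 100 next round, worth 0.84 × 100 = 84 now, so the seller offers 84, keeping 16.
So by rejecting in round 1, the seller gets 16 next round, worth 0.69 × 16 = 11.04 now.
Offer 19 ≥ 11.04, so the seller accepts.

Accept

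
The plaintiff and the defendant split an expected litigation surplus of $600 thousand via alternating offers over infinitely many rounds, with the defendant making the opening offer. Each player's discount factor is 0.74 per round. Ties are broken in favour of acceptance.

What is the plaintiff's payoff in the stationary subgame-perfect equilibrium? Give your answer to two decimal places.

255.17

In a stationary SPE each proposer offers the other exactly their discounted continuation value.
If the defendant keeps x when proposing and the plaintiff keeps y when proposing, then x = 600 − 0.74y and y = 600 − 0.74x.
Solving: x = 600(1 − 0.74) / (1 − 0.74·0.74) = 156 / 0.4524 ≈ 344.8276.
The plaintiff gets 600 − 344.8276 ≈ 255.1724.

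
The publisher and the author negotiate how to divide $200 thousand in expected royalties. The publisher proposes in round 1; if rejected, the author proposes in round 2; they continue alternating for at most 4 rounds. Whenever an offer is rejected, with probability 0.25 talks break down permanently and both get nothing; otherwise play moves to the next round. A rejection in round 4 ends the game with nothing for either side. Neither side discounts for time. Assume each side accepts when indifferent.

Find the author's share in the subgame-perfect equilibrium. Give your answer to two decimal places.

121.88

Round 4 (the author proposes): rejection yields 0 for the publisher; the author offers 0 and keeps 200.
Round 3 (the publisher proposes): rejecting gives the author an expected 0.75 × 200 = 150; the publisher offers that and keeps 50.
Round 2 (the author proposes): rejecting gives the publisher an expected 0.75 × 50 = 37.5, so the author offers 37.5, keeping 162.5.
Round 1 (the publisher proposes): rejecting gives the author an expected 0.75 × 162.5 = 121.875. The publisher offers 121.875 and keeps 200 − 121.875 = 78.125.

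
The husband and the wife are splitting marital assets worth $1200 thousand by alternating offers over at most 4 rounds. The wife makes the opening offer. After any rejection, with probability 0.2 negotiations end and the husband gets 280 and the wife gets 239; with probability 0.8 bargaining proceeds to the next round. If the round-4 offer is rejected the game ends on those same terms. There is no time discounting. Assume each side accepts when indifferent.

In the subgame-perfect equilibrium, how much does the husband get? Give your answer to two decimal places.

737.63

Round 4 (the husband proposes): the wife gets 239 if talks fail, so the husband offers 239 and keeps 961.
Round 3 (the wife proposes): rejecting gives the husband an expected 0.8 × 961 + 0.2 × 280 = 824.8, so the wife offers 824.8, keeping 375.2.
Round 2 (the husband proposes): rejecting gives the wife an expected 0.8 × 375.2 + 0.2 × 239 = 347.96, so the husband offers 347.96, keeping 852.04.
Round 1 (the wife proposes): rejecting gives the husband an expected 0.8 × 852.04 + 0.2 × 280 = 737.632. The wife offers 737.632 and keeps 1200 − 737.632 = 462.368.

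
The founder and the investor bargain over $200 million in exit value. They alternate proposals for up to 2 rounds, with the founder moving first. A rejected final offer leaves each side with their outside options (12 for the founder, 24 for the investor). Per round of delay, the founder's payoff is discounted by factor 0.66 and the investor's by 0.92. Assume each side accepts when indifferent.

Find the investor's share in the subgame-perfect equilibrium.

Round 2 (the investor proposes): the founder gets 12 if talks fail, so the investor offers 12 and keeps 188.
Round 1 (the founder proposes): the investor can get 188 next round, worth 0.92 × 188 = 172.96 now; the founder offers that and keeps 27.04.

172.96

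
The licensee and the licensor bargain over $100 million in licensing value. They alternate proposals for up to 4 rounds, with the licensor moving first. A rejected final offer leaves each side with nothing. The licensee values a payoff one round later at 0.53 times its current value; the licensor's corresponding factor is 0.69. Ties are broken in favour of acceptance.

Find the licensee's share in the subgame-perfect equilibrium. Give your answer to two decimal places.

Solve by backward induction from round 4.
Round 4 (the licensee proposes): the licensor will accept anything ≥ 0, so the licensee offers 0 and keeps 100.
Round 3 (the licensor proposes): the licensee can get 100 next round, worth 0.53 × 100 = 53 now; the licensor offers that and keeps 47.
Round 2 (the licensee proposes): the licensor can get 47 next round, worth 0.69 × 47 = 32.43 now. The licensee offers 32.43 and keeps 100 − 32.43 = 67.57.
Round 1 (the licensor proposes): the licensee can get 67.57 next round, worth 0.53 × 67.57 = 35.8121 now, so the licensor offers 35.8121, keeping 64.1879.

35.81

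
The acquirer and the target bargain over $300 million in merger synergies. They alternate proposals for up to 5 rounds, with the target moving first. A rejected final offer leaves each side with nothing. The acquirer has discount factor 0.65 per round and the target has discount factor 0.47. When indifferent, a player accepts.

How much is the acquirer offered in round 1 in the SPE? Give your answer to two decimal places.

134.92

Round 5 (the target proposes): rejection yields 0 for the acquirer; the target offers 0 and keeps 300.
Round 4 (the acquirer proposes): the target can get 300 next round, worth 0.47 × 300 = 141 now; the acquirer offers that and keeps 159.
Round 3 (the target proposes): the acquirer can get 159 next round, worth 0.65 × 159 = 103.35 now. The target offers 103.35 and keeps 300 − 103.35 = 196.65.
Round 2 (the acquirer proposes): the target can get 196.65 next round, worth 0.47 × 196.65 = 92.4255 now; the acquirer offers that and keeps 207.5745.
Round 1 (the target proposes): the acquirer can get 207.5745 next round, worth 0.65 × 207.5745 = 134.923425 now. The target offers 134.923425 and keeps 300 − 134.923425 = 165.076575.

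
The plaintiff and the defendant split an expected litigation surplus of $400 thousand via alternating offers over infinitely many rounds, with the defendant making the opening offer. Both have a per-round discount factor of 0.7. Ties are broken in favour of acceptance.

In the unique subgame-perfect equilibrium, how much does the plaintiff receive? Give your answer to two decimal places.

164.71

In a stationary SPE each proposer offers the other exactly their discounted continuation value.
If the defendant keeps x when proposing and the plaintiff keeps y when proposing, then x = 400 − 0.7y and y = 400 − 0.7x.
Solving: x = 400(1 − 0.7) / (1 − 0.7·0.7) = 120 / 0.51 ≈ 235.2941.
The plaintiff gets 400 − 235.2941 ≈ 164.7059.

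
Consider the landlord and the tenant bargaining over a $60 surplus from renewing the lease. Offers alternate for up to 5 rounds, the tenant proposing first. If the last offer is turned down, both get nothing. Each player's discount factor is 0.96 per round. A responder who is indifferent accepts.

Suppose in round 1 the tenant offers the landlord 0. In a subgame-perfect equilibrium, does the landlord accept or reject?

Reject

Work out the landlord's continuation value if the offer is rejected.
Round 5 (the tenant proposes): rejection yields 0 for the landlord; the tenant offers 0 and keeps 60.
Round 4 (the landlord proposes): the tenant can get 60 next round, worth 0.96 × 60 = 57.6 now; the landlord offers that and keeps 2.4.
Round 3 (the tenant proposes): the landlord can get 2.4 next round, worth 0.96 × 2.4 = 2.304 now; the tenant offers that and keeps 57.696.
Round 2 (the landlord proposes): the tenant can get 57.696 next round, worth 0.96 × 57.696 = 55.38816 now. The landlord offers 55.38816 and keeps 60 − 55.38816 = 4.61184.
So by rejecting in round 1, the landlord gets 4.61184 next round, worth 0.96 × 4.61184 = 4.4273664 now.
Offer 0 < 4.4273664, so the landlord rejects.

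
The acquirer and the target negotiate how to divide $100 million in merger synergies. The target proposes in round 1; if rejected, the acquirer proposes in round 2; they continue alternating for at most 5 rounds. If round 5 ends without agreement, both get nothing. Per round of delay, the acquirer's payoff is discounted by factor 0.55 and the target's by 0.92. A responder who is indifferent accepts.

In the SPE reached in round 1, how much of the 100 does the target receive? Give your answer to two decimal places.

Work backward from the last round.
Round 5 (the target proposes): the acquirer will accept anything ≥ 0, so the target offers 0 and keeps 100.
Round 4 (the acquirer proposes): the target can get 100 next round, worth 0.92 × 100 = 92 now; the acquirer offers that and keeps 8.
Round 3 (the target proposes): the acquirer can get 8 next round, worth 0.55 × 8 = 4.4 now, so the target offers 4.4, keeping 95.6.
Round 2 (the acquirer proposes): the target can get 95.6 next round, worth 0.92 × 95.6 = 87.952 now. The acquirer offers 87.952 and keeps 100 − 87.952 = 12.048.
Round 1 (the target proposes): the acquirer can get 12.048 next round, worth 0.55 × 12.048 = 6.6264 now; the target offers that and keeps 93.3736.

93.37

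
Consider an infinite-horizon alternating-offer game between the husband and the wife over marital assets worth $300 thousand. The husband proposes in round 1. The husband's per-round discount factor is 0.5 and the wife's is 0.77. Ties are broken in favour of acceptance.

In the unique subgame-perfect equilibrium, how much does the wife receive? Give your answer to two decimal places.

187.80

When the husband proposes, the wife accepts any offer worth at least 0.77 times what the wife would get by proposing next round; and vice versa.
This gives x = 300 − 0.77y and y = 300 − 0.5x, where x and y are each side's share when it proposes.
Hence (1 − 0.77·0.5)x = 300(1 − 0.77), i.e. 0.615·x = 69.
x ≈ 112.1951; the wife's share is 300 − x ≈ 187.8049.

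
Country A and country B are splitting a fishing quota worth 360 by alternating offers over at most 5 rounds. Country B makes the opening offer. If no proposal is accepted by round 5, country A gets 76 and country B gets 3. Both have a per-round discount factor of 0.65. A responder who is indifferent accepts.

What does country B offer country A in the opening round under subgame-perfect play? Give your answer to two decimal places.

Round 5 (country B proposes): country A gets 76 if talks fail, so country B offers 76 and keeps 284.
Round 4 (country A proposes): country B can get 284 next round, worth 0.65 × 284 = 184.6 now; country A offers that and keeps 175.4.
Round 3 (country B proposes): country A can get 175.4 next round, worth 0.65 × 175.4 = 114.01 now. Country B offers 114.01 and keeps 360 − 114.01 = 245.99.
Round 2 (country A proposes): country B can get 245.99 next round, worth 0.65 × 245.99 = 159.8935 now. Country A offers 159.8935 and keeps 360 − 159.8935 = 200.1065.
Round 1 (country B proposes): country A can get 200.1065 next round, worth 0.65 × 200.1065 = 130.069225 now, so country B offers 130.069225, keeping 229.930775.

130.07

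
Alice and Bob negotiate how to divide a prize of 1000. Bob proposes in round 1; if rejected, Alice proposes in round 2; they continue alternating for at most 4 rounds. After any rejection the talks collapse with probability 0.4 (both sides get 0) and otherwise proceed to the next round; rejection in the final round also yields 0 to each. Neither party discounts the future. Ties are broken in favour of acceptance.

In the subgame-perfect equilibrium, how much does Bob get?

Round 4 (Alice proposes): Bob will accept anything ≥ 0, so Alice offers 0 and keeps 1000.
Round 3 (Bob proposes): rejecting gives Alice an expected 0.6 × 1000 = 600, so Bob offers 600, keeping 400.
Round 2 (Alice proposes): rejecting gives Bob an expected 0.6 × 400 = 240, so Alice offers 240, keeping 760.
Round 1 (Bob proposes): rejecting gives Alice an expected 0.6 × 760 = 456. Bob offers 456 and keeps 1000 − 456 = 544.

544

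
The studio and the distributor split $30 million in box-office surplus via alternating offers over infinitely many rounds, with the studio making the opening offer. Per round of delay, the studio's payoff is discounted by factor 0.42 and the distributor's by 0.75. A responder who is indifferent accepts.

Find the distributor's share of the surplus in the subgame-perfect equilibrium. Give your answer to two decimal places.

In a stationary SPE each proposer offers the other exactly their discounted continuation value.
If the studio keeps x when proposing and the distributor keeps y when proposing, then x = 30 − 0.75y and y = 30 − 0.42x.
Solving: x = 30(1 − 0.75) / (1 − 0.42·0.75) = 7.5 / 0.685 ≈ 10.9489.
The distributor gets 30 − 10.9489 ≈ 19.0511.

19.05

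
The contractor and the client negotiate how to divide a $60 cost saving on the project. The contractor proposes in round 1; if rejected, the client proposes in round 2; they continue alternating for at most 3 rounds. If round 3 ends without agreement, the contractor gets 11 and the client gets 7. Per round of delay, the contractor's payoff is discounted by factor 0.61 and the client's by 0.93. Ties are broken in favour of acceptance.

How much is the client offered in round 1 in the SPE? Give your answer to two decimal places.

25.73

Round 3 (the contractor proposes): the client gets 7 if talks fail, so the contractor offers 7 and keeps 53.
Round 2 (the client proposes): the contractor can get 53 next round, worth 0.61 × 53 = 32.33 now; the client offers that and keeps 27.67.
Round 1 (the contractor proposes): the client can get 27.67 next round, worth 0.93 × 27.67 = 25.7331 now; the contractor offers that and keeps 34.2669.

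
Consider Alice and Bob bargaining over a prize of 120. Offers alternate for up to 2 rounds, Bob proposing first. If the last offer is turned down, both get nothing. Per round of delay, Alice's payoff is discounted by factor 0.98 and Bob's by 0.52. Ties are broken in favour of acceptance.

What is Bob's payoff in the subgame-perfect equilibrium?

2.4

By backward induction:
Round 2 (Alice proposes): Bob will accept anything ≥ 0, so Alice offers 0 and keeps 120.
Round 1 (Bob proposes): Alice can get 120 next round, worth 0.98 × 120 = 117.6 now. Bob offers 117.6 and keeps 120 − 117.6 = 2.4.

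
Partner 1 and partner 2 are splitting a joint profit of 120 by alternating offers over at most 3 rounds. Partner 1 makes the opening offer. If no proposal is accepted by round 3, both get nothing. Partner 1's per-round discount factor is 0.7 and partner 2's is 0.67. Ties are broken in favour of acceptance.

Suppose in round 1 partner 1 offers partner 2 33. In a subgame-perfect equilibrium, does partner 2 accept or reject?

Accept

Round 3 (partner 1 proposes): partner 2 will accept anything ≥ 0, so partner 1 offers 0 and keeps 120.
Round 2 (partner 2 proposes): partner 1 can get 120 next round, worth 0.7 × 120 = 84 now. Partner 2 offers 84 and keeps 120 − 84 = 36.
So by rejecting in round 1, partner 2 gets 36 next round, worth 0.67 × 36 = 24.12 now.
Offer 33 ≥ 24.12, so partner 2 accepts.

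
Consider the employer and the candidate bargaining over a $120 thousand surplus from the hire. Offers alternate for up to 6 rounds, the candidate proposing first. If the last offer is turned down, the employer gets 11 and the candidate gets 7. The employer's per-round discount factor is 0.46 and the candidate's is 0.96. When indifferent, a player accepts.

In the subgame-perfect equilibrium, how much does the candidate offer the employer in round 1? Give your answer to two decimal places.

Round 6 (the employer proposes): the candidate gets 7 if talks fail, so the employer offers 7 and keeps 113.
Round 5 (the candidate proposes): the employer can get 113 next round, worth 0.46 × 113 = 51.98 now, so the candidate offers 51.98, keeping 68.02.
Round 4 (the employer proposes): the candidate can get 68.02 next round, worth 0.96 × 68.02 = 65.2992 now. The employer offers 65.2992 and keeps 120 − 65.2992 = 54.7008.
Round 3 (the candidate proposes): the employer can get 54.7008 next round, worth 0.46 × 54.7008 = 25.162368 now. The candidate offers 25.162368 and keeps 120 − 25.162368 = 94.837632.
Round 2 (the employer proposes): the candidate can get 94.837632 next round, worth 0.96 × 94.837632 = 91.04412672 now, so the employer offers 91.04412672, keeping 28.95587328.
Round 1 (the candidate proposes): the employer can get 28.95587328 next round, worth 0.46 × 28.95587328 = 13.3197017088 now, so the candidate offers 13.3197017088, keeping 106.6802982912.

13.32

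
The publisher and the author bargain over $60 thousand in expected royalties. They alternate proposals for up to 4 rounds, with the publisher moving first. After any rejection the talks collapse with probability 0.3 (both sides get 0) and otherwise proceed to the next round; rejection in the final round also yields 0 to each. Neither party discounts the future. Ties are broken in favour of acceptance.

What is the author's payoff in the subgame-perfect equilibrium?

By backward induction:
Round 4 (the author proposes): rejection yields 0 for the publisher; the author offers 0 and keeps 60.
Round 3 (the publisher proposes): rejecting gives the author an expected 0.7 × 60 = 42; the publisher offers that and keeps 18.
Round 2 (the author proposes): rejecting gives the publisher an expected 0.7 × 18 = 12.6, so the author offers 12.6, keeping 47.4.
Round 1 (the publisher proposes): rejecting gives the author an expected 0.7 × 47.4 = 33.18; the publisher offers that and keeps 26.82.

33.18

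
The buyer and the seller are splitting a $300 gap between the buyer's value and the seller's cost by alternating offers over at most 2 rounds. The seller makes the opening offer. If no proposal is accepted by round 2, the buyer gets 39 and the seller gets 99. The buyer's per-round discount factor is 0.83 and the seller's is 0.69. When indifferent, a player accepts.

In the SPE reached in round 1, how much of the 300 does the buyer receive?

166.83

Solve by backward induction from round 2.
Round 2 (the buyer proposes): the seller gets 99 if talks fail, so the buyer offers 99 and keeps 201.
Round 1 (the seller proposes): the buyer can get 201 next round, worth 0.83 × 201 = 166.83 now. The seller offers 166.83 and keeps 300 − 166.83 = 133.17.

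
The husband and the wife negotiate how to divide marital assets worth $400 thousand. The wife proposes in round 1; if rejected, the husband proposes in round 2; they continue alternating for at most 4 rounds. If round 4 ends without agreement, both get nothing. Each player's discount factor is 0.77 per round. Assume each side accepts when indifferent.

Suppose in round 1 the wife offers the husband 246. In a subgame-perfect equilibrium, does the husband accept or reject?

Round 4 (the husband proposes): the wife will accept anything ≥ 0, so the husband offers 0 and keeps 400.
Round 3 (the wife proposes): the husband can get 400 next round, worth 0.77 × 400 = 308 now, so the wife offers 308, keeping 92.
Round 2 (the husband proposes): the wife can get 92 next round, worth 0.77 × 92 = 70.84 now; the husband offers that and keeps 329.16.
So by rejecting in round 1, the husband gets 329.16 next round, worth 0.77 × 329.16 = 253.4532 now.
Offer 246 < 253.4532, so the husband rejects.

Reject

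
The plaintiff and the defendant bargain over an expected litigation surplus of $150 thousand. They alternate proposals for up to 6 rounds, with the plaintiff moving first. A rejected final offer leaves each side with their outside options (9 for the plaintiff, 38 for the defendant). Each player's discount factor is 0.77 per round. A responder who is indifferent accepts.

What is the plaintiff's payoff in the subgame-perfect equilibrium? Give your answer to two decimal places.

69.52

Round 6 (the defendant proposes): the plaintiff gets 9 if talks fail, so the defendant offers 9 and keeps 141.
Round 5 (the plaintiff proposes): the defendant can get 141 next round, worth 0.77 × 141 = 108.57 now; the plaintiff offers that and keeps 41.43.
Round 4 (the defendant proposes): the plaintiff can get 41.43 next round, worth 0.77 × 41.43 = 31.9011 now. The defendant offers 31.9011 and keeps 150 − 31.9011 = 118.0989.
Round 3 (the plaintiff proposes): the defendant can get 118.0989 next round, worth 0.77 × 118.0989 = 90.936153 now; the plaintiff offers that and keeps 59.063847.
Round 2 (the defendant proposes): the plaintiff can get 59.063847 next round, worth 0.77 × 59.063847 = 45.47916219 now; the defendant offers that and keeps 104.52083781.
Round 1 (the plaintiff proposes): the defendant can get 104.52083781 next round, worth 0.77 × 104.52083781 = 80.4810451137 now, so the plaintiff offers 80.4810451137, keeping 69.5189548863.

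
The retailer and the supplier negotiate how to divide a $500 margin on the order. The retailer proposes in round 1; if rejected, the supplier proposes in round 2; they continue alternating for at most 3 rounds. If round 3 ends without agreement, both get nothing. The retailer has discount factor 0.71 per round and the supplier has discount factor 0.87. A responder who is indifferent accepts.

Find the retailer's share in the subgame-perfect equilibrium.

373.85

Work backward from the last round.
Round 3 (the retailer proposes): rejection yields 0 for the supplier; the retailer offers 0 and keeps 500.
Round 2 (the supplier proposes): the retailer can get 500 next round, worth 0.71 × 500 = 355 now. The supplier offers 355 and keeps 500 − 355 = 145.
Round 1 (the retailer proposes): the supplier can get 145 next round, worth 0.87 × 145 = 126.15 now. The retailer offers 126.15 and keeps 500 − 126.15 = 373.85.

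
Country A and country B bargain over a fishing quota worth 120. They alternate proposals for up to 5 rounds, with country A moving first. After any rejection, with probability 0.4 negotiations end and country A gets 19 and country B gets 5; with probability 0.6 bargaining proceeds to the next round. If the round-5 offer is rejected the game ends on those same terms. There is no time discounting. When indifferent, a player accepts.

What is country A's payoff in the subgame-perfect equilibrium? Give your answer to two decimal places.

83.67

Round 5 (country A proposes): country B gets 5 if talks fail, so country A offers 5 and keeps 115.
Round 4 (country B proposes): rejecting gives country A an expected 0.6 × 115 + 0.4 × 19 = 76.6; country B offers that and keeps 43.4.
Round 3 (country A proposes): rejecting gives country B an expected 0.6 × 43.4 + 0.4 × 5 = 28.04. Country A offers 28.04 and keeps 120 − 28.04 = 91.96.
Round 2 (country B proposes): rejecting gives country A an expected 0.6 × 91.96 + 0.4 × 19 = 62.776. Country B offers 62.776 and keeps 120 − 62.776 = 57.224.
Round 1 (country A proposes): rejecting gives country B an expected 0.6 × 57.224 + 0.4 × 5 = 36.3344. Country A offers 36.3344 and keeps 120 − 36.3344 = 83.6656.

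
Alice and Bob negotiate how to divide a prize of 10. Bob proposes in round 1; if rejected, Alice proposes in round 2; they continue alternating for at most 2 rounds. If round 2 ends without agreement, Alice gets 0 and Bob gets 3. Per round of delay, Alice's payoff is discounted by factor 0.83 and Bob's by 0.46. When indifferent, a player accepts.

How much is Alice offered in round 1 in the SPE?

5.81

Round 2 (Alice proposes): Bob gets 3 if talks fail, so Alice offers 3 and keeps 7.
Round 1 (Bob proposes): Alice can get 7 next round, worth 0.83 × 7 = 5.81 now, so Bob offers 5.81, keeping 4.19.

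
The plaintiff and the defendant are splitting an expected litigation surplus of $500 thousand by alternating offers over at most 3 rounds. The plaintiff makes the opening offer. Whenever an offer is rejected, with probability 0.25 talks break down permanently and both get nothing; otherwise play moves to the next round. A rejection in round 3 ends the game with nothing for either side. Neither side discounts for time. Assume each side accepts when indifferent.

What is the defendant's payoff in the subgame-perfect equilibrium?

By backward induction:
Round 3 (the plaintiff proposes): the defendant will accept anything ≥ 0, so the plaintiff offers 0 and keeps 500.
Round 2 (the defendant proposes): rejecting gives the plaintiff an expected 0.75 × 500 = 375; the defendant offers that and keeps 125.
Round 1 (the plaintiff proposes): rejecting gives the defendant an expected 0.75 × 125 = 93.75; the plaintiff offers that and keeps 406.25.

93.75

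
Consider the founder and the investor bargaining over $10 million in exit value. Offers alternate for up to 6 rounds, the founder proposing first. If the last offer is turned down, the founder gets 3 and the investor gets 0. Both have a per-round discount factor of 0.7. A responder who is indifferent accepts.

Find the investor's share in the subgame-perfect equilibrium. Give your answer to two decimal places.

4.31

Round 6 (the investor proposes): the founder gets 3 if talks fail, so the investor offers 3 and keeps 7.
Round 5 (the founder proposes): the investor can get 7 next round, worth 0.7 × 7 = 4.9 now, so the founder offers 4.9, keeping 5.1.
Round 4 (the investor proposes): the founder can get 5.1 next round, worth 0.7 × 5.1 = 3.57 now. The investor offers 3.57 and keeps 10 − 3.57 = 6.43.
Round 3 (the founder proposes): the investor can get 6.43 next round, worth 0.7 × 6.43 = 4.501 now. The founder offers 4.501 and keeps 10 − 4.501 = 5.499.
Round 2 (the investor proposes): the founder can get 5.499 next round, worth 0.7 × 5.499 = 3.8493 now, so the investor offers 3.8493, keeping 6.1507.
Round 1 (the founder proposes): the investor can get 6.1507 next round, worth 0.7 × 6.1507 = 4.30549 now, so the founder offers 4.30549, keeping 5.69451.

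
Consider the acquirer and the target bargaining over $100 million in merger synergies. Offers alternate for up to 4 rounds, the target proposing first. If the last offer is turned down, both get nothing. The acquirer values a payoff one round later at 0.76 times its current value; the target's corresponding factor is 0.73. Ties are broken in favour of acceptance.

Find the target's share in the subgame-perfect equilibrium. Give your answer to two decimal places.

Solve by backward induction from round 4.
Round 4 (the acquirer proposes): rejection yields 0 for the target; the acquirer offers 0 and keeps 100.
Round 3 (the target proposes): the acquirer can get 100 next round, worth 0.76 × 100 = 76 now, so the target offers 76, keeping 24.
Round 2 (the acquirer proposes): the target can get 24 next round, worth 0.73 × 24 = 17.52 now. The acquirer offers 17.52 and keeps 100 − 17.52 = 82.48.
Round 1 (the target proposes): the acquirer can get 82.48 next round, worth 0.76 × 82.48 = 62.6848 now. The target offers 62.6848 and keeps 100 − 62.6848 = 37.3152.

37.32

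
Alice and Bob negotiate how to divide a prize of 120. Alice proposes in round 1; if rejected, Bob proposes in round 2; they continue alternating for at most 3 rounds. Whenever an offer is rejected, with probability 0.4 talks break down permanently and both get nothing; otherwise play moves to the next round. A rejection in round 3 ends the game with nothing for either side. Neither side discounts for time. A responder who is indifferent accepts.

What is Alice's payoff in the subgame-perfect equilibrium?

Round 3 (Alice proposes): Bob will accept anything ≥ 0, so Alice offers 0 and keeps 120.
Round 2 (Bob proposes): rejecting gives Alice an expected 0.6 × 120 = 72, so Bob offers 72, keeping 48.
Round 1 (Alice proposes): rejecting gives Bob an expected 0.6 × 48 = 28.8. Alice offers 28.8 and keeps 120 − 28.8 = 91.2.

91.2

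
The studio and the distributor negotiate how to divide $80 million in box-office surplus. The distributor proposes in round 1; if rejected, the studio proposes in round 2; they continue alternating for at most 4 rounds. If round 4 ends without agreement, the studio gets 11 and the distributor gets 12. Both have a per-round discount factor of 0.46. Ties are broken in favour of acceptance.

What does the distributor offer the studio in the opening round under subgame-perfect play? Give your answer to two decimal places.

Work backward from the last round.
Round 4 (the studio proposes): the distributor gets 12 if talks fail, so the studio offers 12 and keeps 68.
Round 3 (the distributor proposes): the studio can get 68 next round, worth 0.46 × 68 = 31.28 now. The distributor offers 31.28 and keeps 80 − 31.28 = 48.72.
Round 2 (the studio proposes): the distributor can get 48.72 next round, worth 0.46 × 48.72 = 22.4112 now, so the studio offers 22.4112, keeping 57.5888.
Round 1 (the distributor proposes): the studio can get 57.5888 next round, worth 0.46 × 57.5888 = 26.490848 now. The distributor offers 26.490848 and keeps 80 − 26.490848 = 53.509152.

26.49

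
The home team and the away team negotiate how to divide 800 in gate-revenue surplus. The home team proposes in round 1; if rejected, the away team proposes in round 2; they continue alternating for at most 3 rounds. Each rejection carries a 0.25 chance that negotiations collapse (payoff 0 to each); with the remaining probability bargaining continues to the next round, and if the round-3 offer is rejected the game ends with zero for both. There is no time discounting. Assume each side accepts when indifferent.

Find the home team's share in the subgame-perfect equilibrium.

650

Round 3 (the home team proposes): rejection yields 0 for the away team; the home team offers 0 and keeps 800.
Round 2 (the away team proposes): rejecting gives the home team an expected 0.75 × 800 = 600. The away team offers 600 and keeps 800 − 600 = 200.
Round 1 (the home team proposes): rejecting gives the away team an expected 0.75 × 200 = 150, so the home team offers 150, keeping 650.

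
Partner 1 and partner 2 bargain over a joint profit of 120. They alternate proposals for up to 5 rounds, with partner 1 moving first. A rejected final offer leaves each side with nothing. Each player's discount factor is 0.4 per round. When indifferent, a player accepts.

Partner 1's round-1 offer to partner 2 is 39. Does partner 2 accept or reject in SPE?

Work out partner 2's continuation value if the offer is rejected.
Round 5 (partner 1 proposes): partner 2 will accept anything ≥ 0, so partner 1 offers 0 and keeps 120.
Round 4 (partner 2 proposes): partner 1 can get 120 next round, worth 0.4 × 120 = 48 now; partner 2 offers that and keeps 72.
Round 3 (partner 1 proposes): partner 2 can get 72 next round, worth 0.4 × 72 = 28.8 now. Partner 1 offers 28.8 and keeps 120 − 28.8 = 91.2.
Round 2 (partner 2 proposes): partner 1 can get 91.2 next round, worth 0.4 × 91.2 = 36.48 now, so partner 2 offers 36.48, keeping 83.52.
So by rejecting in round 1, partner 2 gets 83.52 next round, worth 0.4 × 83.52 = 33.408 now.
Offer 39 ≥ 33.408, so partner 2 accepts.

Accept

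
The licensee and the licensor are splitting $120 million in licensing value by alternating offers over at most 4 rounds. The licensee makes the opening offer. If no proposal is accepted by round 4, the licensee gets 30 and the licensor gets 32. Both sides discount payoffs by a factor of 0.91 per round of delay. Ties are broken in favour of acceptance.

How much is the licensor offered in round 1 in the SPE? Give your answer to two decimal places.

77.65

Work backward from the last round.
Round 4 (the licensor proposes): the licensee gets 30 if talks fail, so the licensor offers 30 and keeps 90.
Round 3 (the licensee proposes): the licensor can get 90 next round, worth 0.91 × 90 = 81.9 now, so the licensee offers 81.9, keeping 38.1.
Round 2 (the licensor proposes): the licensee can get 38.1 next round, worth 0.91 × 38.1 = 34.671 now; the licensor offers that and keeps 85.329.
Round 1 (the licensee proposes): the licensor can get 85.329 next round, worth 0.91 × 85.329 = 77.64939 now, so the licensee offers 77.64939, keeping 42.35061.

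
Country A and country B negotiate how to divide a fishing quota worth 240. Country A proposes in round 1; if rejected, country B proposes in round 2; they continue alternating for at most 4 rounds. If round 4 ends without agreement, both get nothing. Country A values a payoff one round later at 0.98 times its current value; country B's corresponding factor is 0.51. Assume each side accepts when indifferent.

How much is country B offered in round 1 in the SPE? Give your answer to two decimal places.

Round 4 (country B proposes): country A will accept anything ≥ 0, so country B offers 0 and keeps 240.
Round 3 (country A proposes): country B can get 240 next round, worth 0.51 × 240 = 122.4 now, so country A offers 122.4, keeping 117.6.
Round 2 (country B proposes): country A can get 117.6 next round, worth 0.98 × 117.6 = 115.248 now, so country B offers 115.248, keeping 124.752.
Round 1 (country A proposes): country B can get 124.752 next round, worth 0.51 × 124.752 = 63.62352 now, so country A offers 63.62352, keeping 176.37648.

63.62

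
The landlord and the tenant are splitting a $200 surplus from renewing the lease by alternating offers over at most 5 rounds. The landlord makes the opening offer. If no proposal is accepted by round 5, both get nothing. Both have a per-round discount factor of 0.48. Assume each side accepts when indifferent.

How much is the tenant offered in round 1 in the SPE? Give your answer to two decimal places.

61.42

Round 5 (the landlord proposes): the tenant will accept anything ≥ 0, so the landlord offers 0 and keeps 200.
Round 4 (the tenant proposes): the landlord can get 200 next round, worth 0.48 × 200 = 96 now. The tenant offers 96 and keeps 200 − 96 = 104.
Round 3 (the landlord proposes): the tenant can get 104 next round, worth 0.48 × 104 = 49.92 now. The landlord offers 49.92 and keeps 200 − 49.92 = 150.08.
Round 2 (the tenant proposes): the landlord can get 150.08 next round, worth 0.48 × 150.08 = 72.0384 now; the tenant offers that and keeps 127.9616.
Round 1 (the landlord proposes): the tenant can get 127.9616 next round, worth 0.48 × 127.9616 = 61.421568 now, so the landlord offers 61.421568, keeping 138.578432.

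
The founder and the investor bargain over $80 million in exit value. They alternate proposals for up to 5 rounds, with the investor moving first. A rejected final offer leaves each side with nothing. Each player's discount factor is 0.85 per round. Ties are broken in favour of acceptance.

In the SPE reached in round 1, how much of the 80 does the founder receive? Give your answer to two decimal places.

Round 5 (the investor proposes): rejection yields 0 for the founder; the investor offers 0 and keeps 80.
Round 4 (the founder proposes): the investor can get 80 next round, worth 0.85 × 80 = 68 now. The founder offers 68 and keeps 80 − 68 = 12.
Round 3 (the investor proposes): the founder can get 12 next round, worth 0.85 × 12 = 10.2 now; the investor offers that and keeps 69.8.
Round 2 (the founder proposes): the investor can get 69.8 next round, worth 0.85 × 69.8 = 59.33 now; the founder offers that and keeps 20.67.
Round 1 (the investor proposes): the founder can get 20.67 next round, worth 0.85 × 20.67 = 17.5695 now, so the investor offers 17.5695, keeping 62.4305.

17.57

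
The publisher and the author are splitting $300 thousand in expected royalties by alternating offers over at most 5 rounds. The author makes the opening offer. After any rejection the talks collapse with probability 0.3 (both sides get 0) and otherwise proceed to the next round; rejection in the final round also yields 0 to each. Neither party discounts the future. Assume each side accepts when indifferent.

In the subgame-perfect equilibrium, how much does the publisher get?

93.87

Round 5 (the author proposes): rejection yields 0 for the publisher; the author offers 0 and keeps 300.
Round 4 (the publisher proposes): rejecting gives the author an expected 0.7 × 300 = 210. The publisher offers 210 and keeps 300 − 210 = 90.
Round 3 (the author proposes): rejecting gives the publisher an expected 0.7 × 90 = 63, so the author offers 63, keeping 237.
Round 2 (the publisher proposes): rejecting gives the author an expected 0.7 × 237 = 165.9. The publisher offers 165.9 and keeps 300 − 165.9 = 134.1.
Round 1 (the author proposes): rejecting gives the publisher an expected 0.7 × 134.1 = 93.87; the author offers that and keeps 206.13.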